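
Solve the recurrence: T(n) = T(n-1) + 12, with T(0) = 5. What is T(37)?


Unrolling the recurrence:
T(37) = T(36) + 12
       = T(35) + 12 + 12
       = T(34) + 12*3
       ...
       = T(0) + 12*37
       = 5 + 444 = 449


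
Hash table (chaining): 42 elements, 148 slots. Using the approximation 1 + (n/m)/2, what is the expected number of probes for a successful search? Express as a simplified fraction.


Computing expected probes:
alpha = 42/148
= 1 + alpha/2
= 1 + 42/(2*148)
= (2*148 + 42) / (2*148)
= 338/296 = 169/148


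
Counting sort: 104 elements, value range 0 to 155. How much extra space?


n = 104 (output array)
k = 156 (count array for 156 distinct values)
Extra space = 104 + 156 = 260


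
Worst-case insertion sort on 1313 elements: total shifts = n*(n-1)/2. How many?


Sum of shifts = 1 + 2 + 3 + ... + 1312
= 1313 * 1312 / 2
= 1722656 / 2
= 861328


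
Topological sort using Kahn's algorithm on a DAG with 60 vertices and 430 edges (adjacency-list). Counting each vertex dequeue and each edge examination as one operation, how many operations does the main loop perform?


Kahn's algorithm:
  1. Compute in-degrees: O(V + E)
  2. Process queue: each vertex dequeued once (O(V))
     each edge examined once (O(E))
Total = V + E = 60 + 430 = 490


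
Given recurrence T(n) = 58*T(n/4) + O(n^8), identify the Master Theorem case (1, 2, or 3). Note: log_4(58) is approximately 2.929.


Master Theorem parameters: a=58, b=4, c=8
log_b(a) = 2.929
Compare b^c with a: 4^8 = 65536 > 58, so c > log_b(a).
Comparing c=8 vs log_b(a)=2.929:
8 > 2.929 => Case 3
Result: T(n) = O(n^8)
Master Theorem case = 3


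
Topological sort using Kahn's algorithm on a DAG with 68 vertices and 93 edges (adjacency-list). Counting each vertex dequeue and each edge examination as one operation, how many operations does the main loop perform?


Kahn's algorithm:
  1. Compute in-degrees: O(V + E)
  2. Process queue: each vertex dequeued once (O(V))
     each edge examined once (O(E))
Total = V + E = 68 + 93 = 161


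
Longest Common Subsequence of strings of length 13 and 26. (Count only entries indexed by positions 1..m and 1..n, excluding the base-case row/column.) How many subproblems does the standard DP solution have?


DP table indexed by positions in both strings.
First string: 13 positions
Second string: 26 positions
Total = 13 * 26 = 338


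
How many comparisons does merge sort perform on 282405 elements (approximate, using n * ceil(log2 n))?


Recursion depth: ceil(log2(282405)) = 19
Each recursion level merges n = 282405 elements
Total = 282405 * 19 = 5365695


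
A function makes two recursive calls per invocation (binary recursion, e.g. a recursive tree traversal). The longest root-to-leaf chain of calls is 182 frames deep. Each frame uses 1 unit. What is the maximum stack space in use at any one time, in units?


Binary recursion: the two calls run one after the other, so only one root-to-leaf chain of frames is on the stack at a time.
Maximum depth (longest chain) = 182 frames
Each frame = 1 unit
Max stack space = 182 * 1 = 182


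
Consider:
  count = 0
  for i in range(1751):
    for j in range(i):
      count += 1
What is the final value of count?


For each i, the inner loop runs i times:
  i=0: inner runs 0 times
  i=1: inner runs 1 time
  i=2: inner runs 2 times
  i=3: inner runs 3 times
  i=4: inner runs 4 times
  i=5: inner runs 5 times
  i=6: inner runs 6 times
  i=7: inner runs 7 times
  ...
Total = 0 + 1 + 2 + ... + 1750 = 1751*(1751-1)/2 = 1532125


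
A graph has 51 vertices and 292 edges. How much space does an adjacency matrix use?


Adjacency matrix: V x V grid of entries
Space = V^2 = 51^2 = 51 * 51 = 2601


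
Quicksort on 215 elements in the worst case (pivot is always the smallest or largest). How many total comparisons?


In the worst case, each partition step picks the worst pivot:
  Partition 1: 214 comparisons (n-1 elements to compare)
  Partition 2: 213 comparisons
  Partition 3: 212 comparisons
  Partition 4: 211 comparisons
  Partition 5: 210 comparisons
  ...
  Last partition: 0 comparisons
Total = (n-1) + (n-2) + ... + 1 + 0 = n*(n-1)/2
= 215*214/2 = 23005


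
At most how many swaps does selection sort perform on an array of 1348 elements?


Each of the 1347 passes places one element in its final position.
Pass 1: swap minimum into position 0
Pass 2: swap minimum of remaining into position 1
...
Pass 1347: last two elements, one swap
Maximum swaps = 1348 - 1 = 1347


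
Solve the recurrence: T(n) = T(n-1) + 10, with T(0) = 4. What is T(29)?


Unrolling the recurrence:
T(29) = T(28) + 10
       = T(27) + 10 + 10
       = T(26) + 10*3
       ...
       = T(0) + 10*29
       = 4 + 290 = 294


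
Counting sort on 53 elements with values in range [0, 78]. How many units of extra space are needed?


Output array size: 53 (to store sorted result)
Count array size: 79 (one slot per possible value, range 0 to 78)
Total extra space = 53 + 79 = 132


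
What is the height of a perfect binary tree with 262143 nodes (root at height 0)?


A perfect binary tree with 262143 nodes:
  262143 = 2^18 - 1
  Levels: 0, 1, ..., 17
  Height = 17


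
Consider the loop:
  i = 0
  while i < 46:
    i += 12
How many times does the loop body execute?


Starting at i = 0, each iteration adds 12.
Iterations until i >= 46:
  Iteration 1: i = 0 -> i = 12
  Iteration 2: i = 12 -> i = 24
  Iteration 3: i = 24 -> i = 36
  Iteration 4: i = 36 -> i = 48
Total iterations = ceil(46/12) = 4


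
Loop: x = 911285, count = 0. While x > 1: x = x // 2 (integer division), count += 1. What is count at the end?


The variable x halves each step:
x = 911285 -> 455642 -> 227821 -> 113910 -> 56955 -> 28477 -> 14238 -> 7119 -> 3559 -> 1779 -> 889 -> 444 -> 222 -> 111 -> 55 -> 27 -> 13 -> 6 -> 3 -> 1
Number of halvings = floor(log2(911285)) = 19


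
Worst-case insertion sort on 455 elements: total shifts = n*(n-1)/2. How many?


Sum of shifts = 1 + 2 + 3 + ... + 454
= 455 * 454 / 2
= 206570 / 2
= 103285


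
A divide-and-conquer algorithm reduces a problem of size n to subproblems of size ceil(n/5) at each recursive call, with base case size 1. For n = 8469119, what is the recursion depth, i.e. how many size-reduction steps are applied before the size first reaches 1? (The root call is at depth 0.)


Each step divides the size by 5 (rounding up); after k steps the size is ceil(n/5^k), which equals 1 exactly when 5^k >= n.
So the depth is the smallest k with 5^k >= 8469119, i.e. ceil(log_5(8469119)).
5^9 = 1953125 < 8469119 <= 9765625 = 5^10
Recursion depth = 10


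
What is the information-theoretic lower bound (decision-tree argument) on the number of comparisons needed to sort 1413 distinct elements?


A binary decision tree of height h has at most 2^h leaves and needs at least n! of them, so h >= ceil(log2(n!)).
1413! is far too large to multiply out, so use Stirling's series:
  ln(n!) ~ n ln n - n + (1/2) ln(2 pi n) + 1/(12n)  (error below 1/(360 n^3), negligible here)
  ln(1413) = 7.2534704
  n ln n = 1413 * 7.2534704 = 10249.1537
  (1/2) ln(2 pi * 1413) = (1/2) ln(8878.1408) = 4.5457
  1/(12*1413) = 0.0001
  ln(1413!) ~ 10249.1537 - 1413 + 4.5457 + 0.0001 = 8840.6995
Convert to base 2: log2(1413!) = 8840.6995 / ln 2 = 8840.6995 / 0.69314718 = 12754.4333
ceil(12754.4333) = 12755


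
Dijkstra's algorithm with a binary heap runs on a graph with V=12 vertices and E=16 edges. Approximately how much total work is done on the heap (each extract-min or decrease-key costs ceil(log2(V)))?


Dijkstra with a binary heap: each vertex is extracted once, each edge may relax once.
Each heap operation costs O(log V).
V + E = 12 + 16 = 28
ceil(log2(12)) = 4 (since 2^3 = 8 < 12 <= 16 = 2^4)
Total heap work = (V+E) * ceil(log2(V)) = 28 * 4 = 112


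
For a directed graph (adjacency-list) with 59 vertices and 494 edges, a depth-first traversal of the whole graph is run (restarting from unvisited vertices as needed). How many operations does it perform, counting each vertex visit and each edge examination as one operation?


A full DFS traversal visits each vertex once and examines each edge once.
V = 59
E = 494
Sum = 59 + 494 = 553


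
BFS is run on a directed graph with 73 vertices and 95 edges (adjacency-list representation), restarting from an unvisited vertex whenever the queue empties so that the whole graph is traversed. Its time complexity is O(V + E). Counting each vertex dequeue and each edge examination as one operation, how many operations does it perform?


A full BFS traversal dequeues each vertex exactly once and examines each directed edge exactly once.
V = 73 (vertex processing cost)
E = 95 (edge examination cost)
Total operations proportional to V + E = 73 + 95 = 168


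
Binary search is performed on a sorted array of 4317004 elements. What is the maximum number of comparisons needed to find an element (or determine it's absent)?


Binary search halves the search space each comparison:
  Step 1: search space = 4317004 -> 2158502
  Step 2: search space = 2158502 -> 1079251
  Step 3: search space = 1079251 -> 539625
  Step 4: search space = 539625 -> 269812
  Step 5: search space = 269812 -> 134906
  Step 6: search space = 134906 -> 67453
  Step 7: search space = 67453 -> 33726
  Step 8: search space = 33726 -> 16863
  Step 9: search space = 16863 -> 8431
  Step 10: search space = 8431 -> 4215
  Step 11: search space = 4215 -> 2107
  Step 12: search space = 2107 -> 1053
  Step 13: search space = 1053 -> 526
  Step 14: search space = 526 -> 263
  Step 15: search space = 263 -> 131
  Step 16: search space = 131 -> 65
  Step 17: search space = 65 -> 32
  Step 18: search space = 32 -> 16
  Step 19: search space = 16 -> 8
  Step 20: search space = 8 -> 4
  Step 21: search space = 4 -> 2
  Step 22: search space = 2 -> 1
  Step 23: search space = 1 (final check)
Maximum comparisons = floor(log2(4317004)) + 1 = 22 + 1 = 23


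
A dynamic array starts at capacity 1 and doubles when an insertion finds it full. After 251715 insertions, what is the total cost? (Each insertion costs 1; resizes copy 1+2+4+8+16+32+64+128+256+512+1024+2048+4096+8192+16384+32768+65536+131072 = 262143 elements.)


Insertion cost: 251715 (one per element)
Resizes occur just before inserting elements 2, 3, 5, 9, ...
Elements copied at each resize: 1 + 2 + 4 + 8 + 16 + 32 + 64 + 128 + 256 + 512 + 1024 + 2048 + 4096 + 8192 + 16384 + 32768 + 65536 + 131072
Sum of copies = 262143 (geometric series: 2^k - 1)
Total = 251715 + 262143 = 513858


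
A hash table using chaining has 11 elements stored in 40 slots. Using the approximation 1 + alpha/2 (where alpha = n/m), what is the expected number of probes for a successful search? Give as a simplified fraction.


Load factor alpha = n/m = 11/40
Expected probes = 1 + alpha/2 = 1 + 11/(2*40)
= 1 + 11/80
= 80/80 + 11/80
= 91/80


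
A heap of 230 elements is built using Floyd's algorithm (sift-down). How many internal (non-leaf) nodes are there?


Leaf nodes occupy roughly half the array.
Sift-down is called for each internal node, starting from the last one.
Internal nodes = floor(n/2) = floor(230/2) = 115


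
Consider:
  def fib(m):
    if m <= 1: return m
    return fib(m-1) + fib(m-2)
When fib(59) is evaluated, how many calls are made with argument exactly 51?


Let N(m) = number of times fib(m) is called while evaluating fib(59).
N(59) = 1 (the initial call).
N(58) = 1 (only fib(59) calls it).
For 1 <= m <= 57: fib(m) is called by fib(m+1) and fib(m+2), so
  N(m) = N(m+1) + N(m+2).
fib(0) is called only by fib(2), so N(0) = N(2).
Walk down from m=59:
  N(59)=1, N(58)=1, N(57)=2, N(56)=3, N(55)=5, N(54)=8, N(53)=13, N(52)=21, N(51)=34
N(51) = 34


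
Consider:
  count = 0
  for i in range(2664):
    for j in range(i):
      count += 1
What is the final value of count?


For each i, the inner loop runs i times:
  i=0: inner runs 0 times
  i=1: inner runs 1 time
  i=2: inner runs 2 times
  i=3: inner runs 3 times
  i=4: inner runs 4 times
  i=5: inner runs 5 times
  i=6: inner runs 6 times
  i=7: inner runs 7 times
  ...
Total = 0 + 1 + 2 + ... + 2663 = 2664*(2664-1)/2 = 3547116


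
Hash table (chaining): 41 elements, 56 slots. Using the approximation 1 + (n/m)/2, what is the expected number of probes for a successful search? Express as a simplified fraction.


Computing expected probes:
alpha = 41/56
= 1 + alpha/2
= 1 + 41/(2*56)
= (2*56 + 41) / (2*56)
= 153/112


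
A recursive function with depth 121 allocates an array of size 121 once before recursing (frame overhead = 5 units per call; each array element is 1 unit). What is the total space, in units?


Array allocation: 121 units (allocated once)
Stack frames: 121 deep * 5 per frame = 605 units
Total = 121 + 605 = 726


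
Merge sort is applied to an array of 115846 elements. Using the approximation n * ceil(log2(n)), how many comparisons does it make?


Merge sort divides the array into halves recursively.
Number of levels = ceil(log2(115846)) = 17
At each level, approximately n = 115846 comparisons are needed for merging.
Total comparisons ~ n * ceil(log2(n)) = 115846 * 17 = 1969382


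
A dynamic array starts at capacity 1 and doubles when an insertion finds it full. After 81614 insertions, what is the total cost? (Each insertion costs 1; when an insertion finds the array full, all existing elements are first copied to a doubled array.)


Insertion cost: 81614 (one per element)
Resizes occur just before inserting elements 2, 3, 5, 9, ...
Elements copied at each resize: 1 + 2 + 4 + 8 + 16 + 32 + 64 + 128 + 256 + 512 + 1024 + 2048 + 4096 + 8192 + 16384 + 32768 + 65536
Sum of copies = 131071 (geometric series: 2^k - 1)
Total = 81614 + 131071 = 212685


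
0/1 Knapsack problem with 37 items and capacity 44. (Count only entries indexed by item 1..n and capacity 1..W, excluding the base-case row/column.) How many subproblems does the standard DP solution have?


The DP table is indexed by (item, capacity).
Rows: 37 items
Columns: 44 capacity values (1 to W)
Total subproblems = 37 * 44 = 1628


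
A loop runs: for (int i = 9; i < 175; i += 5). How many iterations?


Loop starts at i = 9, increments by 5, stops when i >= 175.
Number of iterations = ceil((175 - 9) / 5)
= ceil(166 / 5)
= 34


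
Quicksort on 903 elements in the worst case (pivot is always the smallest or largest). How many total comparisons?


In the worst case, each partition step picks the worst pivot:
  Partition 1: 902 comparisons (n-1 elements to compare)
  Partition 2: 901 comparisons
  Partition 3: 900 comparisons
  Partition 4: 899 comparisons
  Partition 5: 898 comparisons
  ...
  Last partition: 0 comparisons
Total = (n-1) + (n-2) + ... + 1 + 0 = n*(n-1)/2
= 903*902/2 = 407253


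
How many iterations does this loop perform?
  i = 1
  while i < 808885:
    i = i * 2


The loop variable doubles each iteration:
i = 1 -> 2 -> 4 -> 8 -> 16 -> 32 -> 64 -> 128 -> 256 -> 512 -> 1024 -> 2048 -> 4096 -> 8192 -> 16384 -> 32768 -> 65536 -> 131072 -> 262144 -> 524288 -> 1048576 (stop, 1048576 >= 808885)
Number of doublings = ceil(log2(808885)) = 20


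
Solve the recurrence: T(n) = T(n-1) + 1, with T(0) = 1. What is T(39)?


Unrolling the recurrence:
T(39) = T(38) + 1
       = T(37) + 1 + 1
       = T(36) + 1*3
       ...
       = T(0) + 1*39
       = 1 + 39 = 40


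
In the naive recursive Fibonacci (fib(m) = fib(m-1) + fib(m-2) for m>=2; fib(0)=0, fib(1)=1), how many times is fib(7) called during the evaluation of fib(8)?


Let N(m) = number of times fib(m) is called while evaluating fib(8).
N(8) = 1 (the initial call).
N(7) = 1 (only fib(8) calls it).
For 1 <= m <= 6: fib(m) is called by fib(m+1) and fib(m+2), so
  N(m) = N(m+1) + N(m+2).
fib(0) is called only by fib(2), so N(0) = N(2).
Walk down from m=8:
  N(8)=1, N(7)=1
N(7) = 1


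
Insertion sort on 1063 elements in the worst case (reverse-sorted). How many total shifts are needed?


In the worst case (reverse-sorted), each element shifts past all previous:
  Element 1: 1 shifts
  Element 2: 2 shifts
  Element 3: 3 shifts
  Element 4: 4 shifts
  Element 5: 5 shifts
  ...
  Element 1062: 1062 shifts
Total = 1 + 2 + ... + 1062
= 1063*(1063-1)/2 = 564453


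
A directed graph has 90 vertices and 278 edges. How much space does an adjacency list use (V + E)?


Adjacency list: one list head per vertex + one entry per edge
Vertex heads: 90
Edge entries: 278
Total = 90 + 278 = 368


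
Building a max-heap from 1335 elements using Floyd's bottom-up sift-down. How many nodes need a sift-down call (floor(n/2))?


In a heap of 1335 elements (0-indexed array):
  Last element index: 1334
  Parent of last element: floor((1334 - 1) / 2) = 666
  Internal nodes: indices 0 to 666
  Count = floor(1335/2) = 667


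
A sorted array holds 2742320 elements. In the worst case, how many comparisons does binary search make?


Halving sequence: 2742320 -> 1371160 -> 685580 -> 342790 -> 171395 -> 85697 -> 42848 -> 21424 -> 10712 -> 5356 -> 2678 -> 1339 -> 669 -> 334 -> 167 -> 83 -> 41 -> 20 -> 10 -> 5 -> 2 -> 1
Number of halvings = 21
Max comparisons = 21 + 1 = 22


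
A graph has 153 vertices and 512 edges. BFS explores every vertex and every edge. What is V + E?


A full BFS traversal dequeues each vertex once and examines each edge once.
Vertex visits: 153
Edge visits: 512
V + E = 153 + 512 = 665


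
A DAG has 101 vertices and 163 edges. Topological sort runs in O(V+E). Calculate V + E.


V = 101 (vertex processing)
E = 163 (edge processing)
V + E = 101 + 163 = 264


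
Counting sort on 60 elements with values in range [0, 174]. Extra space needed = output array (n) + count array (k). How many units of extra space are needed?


Output array size: 60 (to store sorted result)
Count array size: 175 (one slot per possible value, range 0 to 174)
Total extra space = 60 + 175 = 235


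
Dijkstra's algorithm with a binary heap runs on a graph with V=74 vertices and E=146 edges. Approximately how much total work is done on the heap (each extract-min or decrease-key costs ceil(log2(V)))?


Dijkstra with a binary heap: each vertex is extracted once, each edge may relax once.
Each heap operation costs O(log V).
V + E = 74 + 146 = 220
ceil(log2(74)) = 7 (since 2^6 = 64 < 74 <= 128 = 2^7)
Total heap work = (V+E) * ceil(log2(V)) = 220 * 7 = 1540


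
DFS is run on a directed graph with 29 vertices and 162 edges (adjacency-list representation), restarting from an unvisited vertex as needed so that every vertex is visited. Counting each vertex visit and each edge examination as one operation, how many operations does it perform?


A full DFS traversal processes each vertex exactly once (push/pop on stack).
Each directed edge is examined once.
V = 29, E = 162
V + E = 191


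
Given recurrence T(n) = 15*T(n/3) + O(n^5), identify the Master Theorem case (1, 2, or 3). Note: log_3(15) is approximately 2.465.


Master Theorem parameters: a=15, b=3, c=5
log_b(a) = 2.465
Compare b^c with a: 3^5 = 243 > 15, so c > log_b(a).
Comparing c=5 vs log_b(a)=2.465:
5 > 2.465 => Case 3
Result: T(n) = O(n^5)
Master Theorem case = 3


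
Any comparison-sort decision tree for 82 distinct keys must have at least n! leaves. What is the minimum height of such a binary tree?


A binary decision tree of height h has at most 2^h leaves and needs at least n! of them, so h >= ceil(log2(n!)).
82! is far too large to multiply out, so use Stirling's series:
  ln(n!) ~ n ln n - n + (1/2) ln(2 pi n) + 1/(12n)  (error below 1/(360 n^3), negligible here)
  ln(82) = 4.4067192
  n ln n = 82 * 4.4067192 = 361.3510
  (1/2) ln(2 pi * 82) = (1/2) ln(515.2212) = 3.1223
  1/(12*82) = 0.0010
  ln(82!) ~ 361.3510 - 82 + 3.1223 + 0.0010 = 282.4743
Convert to base 2: log2(82!) = 282.4743 / ln 2 = 282.4743 / 0.69314718 = 407.5243
ceil(407.5243) = 408


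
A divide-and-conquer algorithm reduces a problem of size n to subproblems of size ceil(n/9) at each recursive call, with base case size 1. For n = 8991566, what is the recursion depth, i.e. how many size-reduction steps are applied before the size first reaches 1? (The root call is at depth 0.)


Each step divides the size by 9 (rounding up); after k steps the size is ceil(n/9^k), which equals 1 exactly when 9^k >= n.
So the depth is the smallest k with 9^k >= 8991566, i.e. ceil(log_9(8991566)).
9^7 = 4782969 < 8991566 <= 43046721 = 9^8
Recursion depth = 8


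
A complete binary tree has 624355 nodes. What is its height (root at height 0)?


In a complete binary tree, level k holds nodes 2^k .. 2^(k+1)-1 (1-indexed).
Height = floor(log2(n)) = floor(log2(624355)) = 19
Check: 2^19 = 524288 <= 624355 < 1048576 = 2^20


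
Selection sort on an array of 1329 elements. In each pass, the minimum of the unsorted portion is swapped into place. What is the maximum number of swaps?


Selection sort performs one swap per pass:
  Pass 1: find min in positions 0 to 1328, swap with position 0
  Pass 2: find min in positions 1 to 1328, swap with position 1
  Pass 3: find min in positions 2 to 1328, swap with position 2
  Pass 4: find min in positions 3 to 1328, swap with position 3
  Pass 5: find min in positions 4 to 1328, swap with position 4
  ... (1323 more passes)
Total passes (and swaps) = n - 1 = 1329 - 1 = 1328


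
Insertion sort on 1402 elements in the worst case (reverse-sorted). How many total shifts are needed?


In the worst case (reverse-sorted), each element shifts past all previous:
  Element 1: 1 shifts
  Element 2: 2 shifts
  Element 3: 3 shifts
  Element 4: 4 shifts
  Element 5: 5 shifts
  ...
  Element 1401: 1401 shifts
Total = 1 + 2 + ... + 1401
= 1402*(1402-1)/2 = 982101


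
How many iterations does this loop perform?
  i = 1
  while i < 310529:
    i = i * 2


The loop variable doubles each iteration:
i = 1 -> 2 -> 4 -> 8 -> 16 -> 32 -> 64 -> 128 -> 256 -> 512 -> 1024 -> 2048 -> 4096 -> 8192 -> 16384 -> 32768 -> 65536 -> 131072 -> 262144 -> 524288 (stop, 524288 >= 310529)
Number of doublings = ceil(log2(310529)) = 19


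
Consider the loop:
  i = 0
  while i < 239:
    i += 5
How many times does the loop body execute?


Starting at i = 0, each iteration adds 5.
Iterations until i >= 239:
  Iteration 1: i = 0 -> i = 5
  Iteration 2: i = 5 -> i = 10
  Iteration 3: i = 10 -> i = 15
  Iteration 4: i = 15 -> i = 20
  Iteration 5: i = 20 -> i = 25
  Iteration 6: i = 25 -> i = 30
  Iteration 7: i = 30 -> i = 35
  Iteration 8: i = 35 -> i = 40
  ... continuing ...
Total iterations = ceil(239/5) = 48


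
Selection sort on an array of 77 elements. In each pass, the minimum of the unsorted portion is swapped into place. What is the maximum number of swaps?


Selection sort performs one swap per pass:
  Pass 1: find min in positions 0 to 76, swap with position 0
  Pass 2: find min in positions 1 to 76, swap with position 1
  Pass 3: find min in positions 2 to 76, swap with position 2
  Pass 4: find min in positions 3 to 76, swap with position 3
  Pass 5: find min in positions 4 to 76, swap with position 4
  ... (71 more passes)
Total passes (and swaps) = n - 1 = 77 - 1 = 76


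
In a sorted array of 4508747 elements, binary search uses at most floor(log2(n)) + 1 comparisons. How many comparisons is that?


Halving sequence: 4508747 -> 2254373 -> 1127186 -> 563593 -> 281796 -> 140898 -> 70449 -> 35224 -> 17612 -> 8806 -> 4403 -> 2201 -> 1100 -> 550 -> 275 -> 137 -> 68 -> 34 -> 17 -> 8 -> 4 -> 2 -> 1
Number of halvings = 22
Max comparisons = 22 + 1 = 23


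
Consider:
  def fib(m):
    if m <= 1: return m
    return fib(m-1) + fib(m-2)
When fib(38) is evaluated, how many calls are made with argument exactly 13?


Let N(m) = number of times fib(m) is called while evaluating fib(38).
N(38) = 1 (the initial call).
N(37) = 1 (only fib(38) calls it).
For 1 <= m <= 36: fib(m) is called by fib(m+1) and fib(m+2), so
  N(m) = N(m+1) + N(m+2).
fib(0) is called only by fib(2), so N(0) = N(2).
Walk down from m=38:
  N(38)=1, N(37)=1, N(36)=2, N(35)=3, N(34)=5, N(33)=8, N(32)=13, N(31)=21, N(30)=34, N(29)=55, N(28)=89, N(27)=144, N(26)=233, N(25)=377, N(24)=610, N(23)=987, N(22)=1597, N(21)=2584, N(20)=4181, N(19)=6765, N(18)=10946, N(17)=17711, N(16)=28657, N(15)=46368, N(14)=75025, N(13)=121393
N(13) = 121393


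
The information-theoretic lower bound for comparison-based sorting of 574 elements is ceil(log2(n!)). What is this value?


A binary decision tree of height h has at most 2^h leaves and needs at least n! of them, so h >= ceil(log2(n!)).
574! is far too large to multiply out, so use Stirling's series:
  ln(n!) ~ n ln n - n + (1/2) ln(2 pi n) + 1/(12n)  (error below 1/(360 n^3), negligible here)
  ln(574) = 6.3526294
  n ln n = 574 * 6.3526294 = 3646.4093
  (1/2) ln(2 pi * 574) = (1/2) ln(3606.5484) = 4.0953
  1/(12*574) = 0.0001
  ln(574!) ~ 3646.4093 - 574 + 4.0953 + 0.0001 = 3076.5047
Convert to base 2: log2(574!) = 3076.5047 / ln 2 = 3076.5047 / 0.69314718 = 4438.4581
ceil(4438.4581) = 4439


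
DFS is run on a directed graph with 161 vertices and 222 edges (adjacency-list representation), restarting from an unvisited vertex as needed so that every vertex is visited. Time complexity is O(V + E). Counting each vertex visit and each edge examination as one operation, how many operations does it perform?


A full DFS traversal processes each vertex exactly once (push/pop on stack).
Each directed edge is examined once.
V = 161, E = 222
V + E = 383


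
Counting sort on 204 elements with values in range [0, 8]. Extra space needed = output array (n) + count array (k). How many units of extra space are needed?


Output array size: 204 (to store sorted result)
Count array size: 9 (one slot per possible value, range 0 to 8)
Total extra space = 204 + 9 = 213


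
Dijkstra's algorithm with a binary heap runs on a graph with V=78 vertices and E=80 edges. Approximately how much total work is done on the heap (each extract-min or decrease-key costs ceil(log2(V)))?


Dijkstra with a binary heap: each vertex is extracted once, each edge may relax once.
Each heap operation costs O(log V).
V + E = 78 + 80 = 158
ceil(log2(78)) = 7 (since 2^6 = 64 < 78 <= 128 = 2^7)
Total heap work = (V+E) * ceil(log2(V)) = 158 * 7 = 1106


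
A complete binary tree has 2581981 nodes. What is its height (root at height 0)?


In a complete binary tree, level k holds nodes 2^k .. 2^(k+1)-1 (1-indexed).
Height = floor(log2(n)) = floor(log2(2581981)) = 21
Check: 2^21 = 2097152 <= 2581981 < 4194304 = 2^22


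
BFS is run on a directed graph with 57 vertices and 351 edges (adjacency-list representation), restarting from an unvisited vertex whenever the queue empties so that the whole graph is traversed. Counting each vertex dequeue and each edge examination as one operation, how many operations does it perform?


A full BFS traversal dequeues each vertex exactly once and examines each directed edge exactly once.
V = 57 (vertex processing cost)
E = 351 (edge examination cost)
Total operations proportional to V + E = 57 + 351 = 408


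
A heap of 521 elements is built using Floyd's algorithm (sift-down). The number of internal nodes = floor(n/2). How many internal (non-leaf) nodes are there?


Leaf nodes occupy roughly half the array.
Sift-down is called for each internal node, starting from the last one.
Internal nodes = floor(n/2) = floor(521/2) = 260


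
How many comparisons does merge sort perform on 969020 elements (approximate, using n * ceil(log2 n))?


Recursion depth: ceil(log2(969020)) = 20
Each recursion level merges n = 969020 elements
Total = 969020 * 20 = 19380400


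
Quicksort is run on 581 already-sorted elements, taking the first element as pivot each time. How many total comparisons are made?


Sum of comparisons per partition:
580 + 579 + ... + 1 + 0
= 581 * (581 - 1) / 2
= 581 * 580 / 2
= 168490


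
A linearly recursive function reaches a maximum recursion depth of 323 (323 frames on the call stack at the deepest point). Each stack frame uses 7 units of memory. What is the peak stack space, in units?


Maximum recursion depth = 323 frames
Memory per frame = 7 units
Total stack space = depth * frame_size
= 323 * 7 = 2261


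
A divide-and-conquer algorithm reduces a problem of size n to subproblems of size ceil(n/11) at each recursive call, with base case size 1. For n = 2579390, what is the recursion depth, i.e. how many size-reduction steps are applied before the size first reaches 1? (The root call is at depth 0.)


Each step divides the size by 11 (rounding up); after k steps the size is ceil(n/11^k), which equals 1 exactly when 11^k >= n.
So the depth is the smallest k with 11^k >= 2579390, i.e. ceil(log_11(2579390)).
11^6 = 1771561 < 2579390 <= 19487171 = 11^7
Recursion depth = 7


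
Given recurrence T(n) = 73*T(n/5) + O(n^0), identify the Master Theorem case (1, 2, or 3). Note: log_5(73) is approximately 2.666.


Master Theorem parameters: a=73, b=5, c=0
log_b(a) = 2.666
Compare b^c with a: 5^0 = 1 < 73, so c < log_b(a).
Comparing c=0 vs log_b(a)=2.666:
0 < 2.666 => Case 1
Result: T(n) = O(n^(log_5 73)) ~ O(n^2.666)
Master Theorem case = 1


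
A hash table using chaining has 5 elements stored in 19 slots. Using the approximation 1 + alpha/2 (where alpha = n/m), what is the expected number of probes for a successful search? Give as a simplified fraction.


Load factor alpha = n/m = 5/19
Expected probes = 1 + alpha/2 = 1 + 5/(2*19)
= 1 + 5/38
= 38/38 + 5/38
= 43/38


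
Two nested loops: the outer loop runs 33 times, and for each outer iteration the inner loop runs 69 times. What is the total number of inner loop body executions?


Outer loop: 33 iterations
Inner loop: 69 iterations per outer iteration
Total = 33 * 69 = 2277


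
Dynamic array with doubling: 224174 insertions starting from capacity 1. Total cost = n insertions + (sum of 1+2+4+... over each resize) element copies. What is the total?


n = 224174
Insertion costs: 224174
Resizes copy 1, 2, 4, ... up to the largest power of 2 that is <= n-1 = 224173, i.e. 131072.
Copy costs = 1 + 2 + 4 + 8 + 16 + 32 + 64 + 128 + 256 + 512 + 1024 + 2048 + 4096 + 8192 + 16384 + 32768 + 65536 + 131072 = 262143
Total = 224174 + 262143 = 486317


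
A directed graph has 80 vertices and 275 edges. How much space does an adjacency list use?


Adjacency list: one list head per vertex + one entry per edge
Vertex heads: 80
Edge entries: 275
Total = 80 + 275 = 355


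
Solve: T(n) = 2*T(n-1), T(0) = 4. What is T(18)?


Unrolling:
T(18) = 2*T(17) = 2^2*T(16) = ... = 2^18*T(0)
= 2^18 * 4
= 262144 * 4 = 1048576


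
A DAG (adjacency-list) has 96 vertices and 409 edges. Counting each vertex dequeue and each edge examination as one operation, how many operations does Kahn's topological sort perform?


V = 96 (vertex processing)
E = 409 (edge processing)
V + E = 96 + 409 = 505


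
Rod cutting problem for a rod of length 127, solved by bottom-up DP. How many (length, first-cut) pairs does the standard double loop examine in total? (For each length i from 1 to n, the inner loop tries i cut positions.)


For each subproblem length i = 1..127, the inner loop considers i possible first cuts.
Total = 1 + 2 + ... + 127
= 127*(127+1)/2
= 127*128/2 = 8128


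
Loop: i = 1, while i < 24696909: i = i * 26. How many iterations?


i multiplies by 26 each step:
i = 1 -> 26 -> 676 -> 17576 -> 456976 -> 11881376 -> 308915776 (stop)
Iterations = ceil(log_26(24696909)) = 6


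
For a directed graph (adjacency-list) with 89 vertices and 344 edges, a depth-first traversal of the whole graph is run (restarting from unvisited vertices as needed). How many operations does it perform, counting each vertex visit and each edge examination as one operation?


A full DFS traversal visits each vertex once and examines each edge once.
V = 89
E = 344
Sum = 89 + 344 = 433


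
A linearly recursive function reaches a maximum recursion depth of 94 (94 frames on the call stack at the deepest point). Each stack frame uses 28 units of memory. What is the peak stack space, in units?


Maximum recursion depth = 94 frames
Memory per frame = 28 units
Total stack space = depth * frame_size
= 94 * 28 = 2632


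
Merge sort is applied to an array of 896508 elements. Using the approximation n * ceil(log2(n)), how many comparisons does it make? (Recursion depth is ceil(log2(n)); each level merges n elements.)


Merge sort divides the array into halves recursively.
Number of levels = ceil(log2(896508)) = 20
At each level, approximately n = 896508 comparisons are needed for merging.
Total comparisons ~ n * ceil(log2(n)) = 896508 * 20 = 17930160


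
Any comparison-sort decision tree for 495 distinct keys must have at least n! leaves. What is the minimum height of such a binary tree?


A binary decision tree of height h has at most 2^h leaves and needs at least n! of them, so h >= ceil(log2(n!)).
495! is far too large to multiply out, so use Stirling's series:
  ln(n!) ~ n ln n - n + (1/2) ln(2 pi n) + 1/(12n)  (error below 1/(360 n^3), negligible here)
  ln(495) = 6.2045578
  n ln n = 495 * 6.2045578 = 3071.2561
  (1/2) ln(2 pi * 495) = (1/2) ln(3110.1767) = 4.0212
  1/(12*495) = 0.0002
  ln(495!) ~ 3071.2561 - 495 + 4.0212 + 0.0002 = 2580.2775
Convert to base 2: log2(495!) = 2580.2775 / ln 2 = 2580.2775 / 0.69314718 = 3722.5536
ceil(3722.5536) = 3723


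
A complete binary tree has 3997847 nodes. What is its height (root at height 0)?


In a complete binary tree, level k holds nodes 2^k .. 2^(k+1)-1 (1-indexed).
Height = floor(log2(n)) = floor(log2(3997847)) = 21
Check: 2^21 = 2097152 <= 3997847 < 4194304 = 2^22


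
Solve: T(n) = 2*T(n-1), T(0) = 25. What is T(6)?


Unrolling:
T(6) = 2*T(5) = 2^2*T(4) = ... = 2^6*T(0)
= 2^6 * 25
= 64 * 25 = 1600


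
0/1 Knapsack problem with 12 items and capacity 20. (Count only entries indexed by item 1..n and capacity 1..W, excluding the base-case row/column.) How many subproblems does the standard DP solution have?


The DP table is indexed by (item, capacity).
Rows: 12 items
Columns: 20 capacity values (1 to W)
Total subproblems = 12 * 20 = 240


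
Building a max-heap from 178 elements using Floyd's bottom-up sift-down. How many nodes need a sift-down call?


In a heap of 178 elements (0-indexed array):
  Last element index: 177
  Parent of last element: floor((177 - 1) / 2) = 88
  Internal nodes: indices 0 to 88
  Count = floor(178/2) = 89


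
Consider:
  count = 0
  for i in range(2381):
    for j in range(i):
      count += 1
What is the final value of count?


For each i, the inner loop runs i times:
  i=0: inner runs 0 times
  i=1: inner runs 1 time
  i=2: inner runs 2 times
  i=3: inner runs 3 times
  i=4: inner runs 4 times
  i=5: inner runs 5 times
  i=6: inner runs 6 times
  i=7: inner runs 7 times
  ...
Total = 0 + 1 + 2 + ... + 2380 = 2381*(2381-1)/2 = 2833390


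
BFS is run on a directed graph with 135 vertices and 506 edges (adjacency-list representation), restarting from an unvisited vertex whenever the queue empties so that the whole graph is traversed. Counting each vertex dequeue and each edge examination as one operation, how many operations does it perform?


A full BFS traversal dequeues each vertex exactly once and examines each directed edge exactly once.
V = 135 (vertex processing cost)
E = 506 (edge examination cost)
Total operations proportional to V + E = 135 + 506 = 641


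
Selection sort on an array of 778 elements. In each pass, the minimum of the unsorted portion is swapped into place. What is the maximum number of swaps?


Selection sort performs one swap per pass:
  Pass 1: find min in positions 0 to 777, swap with position 0
  Pass 2: find min in positions 1 to 777, swap with position 1
  Pass 3: find min in positions 2 to 777, swap with position 2
  Pass 4: find min in positions 3 to 777, swap with position 3
  Pass 5: find min in positions 4 to 777, swap with position 4
  ... (772 more passes)
Total passes (and swaps) = n - 1 = 778 - 1 = 777


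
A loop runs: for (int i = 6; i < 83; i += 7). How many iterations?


Loop starts at i = 6, increments by 7, stops when i >= 83.
Number of iterations = ceil((83 - 6) / 7)
= ceil(77 / 7)
= 11


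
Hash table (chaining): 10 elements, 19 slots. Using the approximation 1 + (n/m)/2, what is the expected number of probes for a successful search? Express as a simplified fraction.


Computing expected probes:
alpha = 10/19
= 1 + alpha/2
= 1 + 10/(2*19)
= (2*19 + 10) / (2*19)
= 48/38 = 24/19


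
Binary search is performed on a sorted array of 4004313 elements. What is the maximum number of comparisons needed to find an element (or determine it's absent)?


Binary search halves the search space each comparison:
  Step 1: search space = 4004313 -> 2002156
  Step 2: search space = 2002156 -> 1001078
  Step 3: search space = 1001078 -> 500539
  Step 4: search space = 500539 -> 250269
  Step 5: search space = 250269 -> 125134
  Step 6: search space = 125134 -> 62567
  Step 7: search space = 62567 -> 31283
  Step 8: search space = 31283 -> 15641
  Step 9: search space = 15641 -> 7820
  Step 10: search space = 7820 -> 3910
  Step 11: search space = 3910 -> 1955
  Step 12: search space = 1955 -> 977
  Step 13: search space = 977 -> 488
  Step 14: search space = 488 -> 244
  Step 15: search space = 244 -> 122
  Step 16: search space = 122 -> 61
  Step 17: search space = 61 -> 30
  Step 18: search space = 30 -> 15
  Step 19: search space = 15 -> 7
  Step 20: search space = 7 -> 3
  Step 21: search space = 3 -> 1
  Step 22: search space = 1 (final check)
Maximum comparisons = floor(log2(4004313)) + 1 = 21 + 1 = 22


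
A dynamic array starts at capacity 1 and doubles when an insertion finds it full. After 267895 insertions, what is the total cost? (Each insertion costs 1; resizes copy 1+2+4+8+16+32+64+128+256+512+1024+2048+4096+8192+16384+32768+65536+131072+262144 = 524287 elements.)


Insertion cost: 267895 (one per element)
Resizes occur just before inserting elements 2, 3, 5, 9, ...
Elements copied at each resize: 1 + 2 + 4 + 8 + 16 + 32 + 64 + 128 + 256 + 512 + 1024 + 2048 + 4096 + 8192 + 16384 + 32768 + 65536 + 131072 + 262144
Sum of copies = 524287 (geometric series: 2^k - 1)
Total = 267895 + 524287 = 792182


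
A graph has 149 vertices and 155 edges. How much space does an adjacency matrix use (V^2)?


Adjacency matrix: V x V grid of entries
Space = V^2 = 149^2 = 149 * 149 = 22201


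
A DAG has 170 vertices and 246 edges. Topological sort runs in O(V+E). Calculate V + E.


V = 170 (vertex processing)
E = 246 (edge processing)
V + E = 170 + 246 = 416


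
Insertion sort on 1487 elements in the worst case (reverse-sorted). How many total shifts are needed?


In the worst case (reverse-sorted), each element shifts past all previous:
  Element 1: 1 shifts
  Element 2: 2 shifts
  Element 3: 3 shifts
  Element 4: 4 shifts
  Element 5: 5 shifts
  ...
  Element 1486: 1486 shifts
Total = 1 + 2 + ... + 1486
= 1487*(1487-1)/2 = 1104841


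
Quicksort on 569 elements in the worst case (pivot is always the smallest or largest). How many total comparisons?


In the worst case, each partition step picks the worst pivot:
  Partition 1: 568 comparisons (n-1 elements to compare)
  Partition 2: 567 comparisons
  Partition 3: 566 comparisons
  Partition 4: 565 comparisons
  Partition 5: 564 comparisons
  ...
  Last partition: 0 comparisons
Total = (n-1) + (n-2) + ... + 1 + 0 = n*(n-1)/2
= 569*568/2 = 161596


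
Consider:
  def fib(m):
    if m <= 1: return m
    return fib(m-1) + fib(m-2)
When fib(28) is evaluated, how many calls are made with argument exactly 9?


Let N(m) = number of times fib(m) is called while evaluating fib(28).
N(28) = 1 (the initial call).
N(27) = 1 (only fib(28) calls it).
For 1 <= m <= 26: fib(m) is called by fib(m+1) and fib(m+2), so
  N(m) = N(m+1) + N(m+2).
fib(0) is called only by fib(2), so N(0) = N(2).
Walk down from m=28:
  N(28)=1, N(27)=1, N(26)=2, N(25)=3, N(24)=5, N(23)=8, N(22)=13, N(21)=21, N(20)=34, N(19)=55, N(18)=89, N(17)=144, N(16)=233, N(15)=377, N(14)=610, N(13)=987, N(12)=1597, N(11)=2584, N(10)=4181, N(9)=6765
N(9) = 6765
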